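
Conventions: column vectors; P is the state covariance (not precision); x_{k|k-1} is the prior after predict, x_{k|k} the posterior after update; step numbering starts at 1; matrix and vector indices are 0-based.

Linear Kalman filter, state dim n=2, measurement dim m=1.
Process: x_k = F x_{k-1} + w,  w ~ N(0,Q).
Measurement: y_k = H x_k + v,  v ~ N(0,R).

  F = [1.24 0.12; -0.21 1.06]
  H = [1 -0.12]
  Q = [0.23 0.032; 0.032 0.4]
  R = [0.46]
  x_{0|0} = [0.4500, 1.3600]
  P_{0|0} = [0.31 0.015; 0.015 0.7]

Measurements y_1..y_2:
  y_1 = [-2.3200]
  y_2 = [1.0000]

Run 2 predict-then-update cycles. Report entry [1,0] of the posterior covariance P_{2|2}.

P_post[1,0] = 0.2217

step 1: x^-=[0.7212, 1.3471]  P^-=[0.7212 0.0597; 0.0597 1.1935]  S=[1.1841]  K=[0.6030; -0.0706]  nu=[-2.8795]  x^+=[-1.0153, 1.5503]  P^+=[0.2906 0.1100; 0.1100 1.1876]
step 2: x^-=[-1.0729, 1.8566]  P^-=[0.7267 0.2493; 0.2493 1.6982]  S=[1.1513]  K=[0.6052; 0.0395]  nu=[2.2957]  x^+=[0.3164, 1.9472]  P^+=[0.3050 0.2217; 0.2217 1.6964]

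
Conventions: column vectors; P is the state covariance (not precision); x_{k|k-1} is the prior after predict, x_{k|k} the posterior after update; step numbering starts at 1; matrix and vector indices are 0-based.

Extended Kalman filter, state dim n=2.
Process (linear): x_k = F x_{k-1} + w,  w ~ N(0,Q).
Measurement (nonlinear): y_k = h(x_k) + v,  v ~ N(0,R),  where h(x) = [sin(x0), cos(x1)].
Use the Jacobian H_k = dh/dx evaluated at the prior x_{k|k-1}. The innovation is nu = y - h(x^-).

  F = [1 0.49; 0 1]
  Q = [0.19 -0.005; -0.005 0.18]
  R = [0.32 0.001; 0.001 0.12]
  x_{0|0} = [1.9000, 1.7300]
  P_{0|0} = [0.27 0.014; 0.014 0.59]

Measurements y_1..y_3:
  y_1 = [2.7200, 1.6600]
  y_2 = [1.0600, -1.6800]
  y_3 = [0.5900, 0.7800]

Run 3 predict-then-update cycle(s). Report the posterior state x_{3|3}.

step 1: x^-=[2.7477, 1.7300]  P^-=[0.6154 0.2981; 0.2981 0.7700]  H_jac=[-0.9234 0.0000; 0.0000 -0.9874]  S=[0.8447 0.2728; 0.2728 0.8706]  K=[-0.6270 -0.1416; -0.0488 -0.8579]  nu=[2.3362, 1.8185]  x^+=[1.0254, 0.0558]  P^+=[0.2174 0.0178; 0.0178 0.1043]
step 2: x^-=[1.0528, 0.0558]  P^-=[0.4500 0.0640; 0.0640 0.2843]  H_jac=[0.4952 0.0000; 0.0000 -0.0558]  S=[0.4303 -0.0008; -0.0008 0.1209]  K=[0.5177 -0.0262; 0.0734 -0.1307]  nu=[0.1912, -2.6784]  x^+=[1.2220, 0.4199]  P^+=[0.3345 0.0472; 0.0472 0.2799]
step 3: x^-=[1.4277, 0.4199]  P^-=[0.6379 0.1793; 0.1793 0.4599]  H_jac=[0.1426 0.0000; 0.0000 -0.4077]  S=[0.3330 -0.0094; -0.0094 0.1964]  K=[0.2630 -0.3595; 0.0498 -0.9521]  nu=[-0.3998, -0.1331]  x^+=[1.3705, 0.5267]  P^+=[0.5877 0.1052; 0.1052 0.2801]

x_post = [1.3705, 0.5267]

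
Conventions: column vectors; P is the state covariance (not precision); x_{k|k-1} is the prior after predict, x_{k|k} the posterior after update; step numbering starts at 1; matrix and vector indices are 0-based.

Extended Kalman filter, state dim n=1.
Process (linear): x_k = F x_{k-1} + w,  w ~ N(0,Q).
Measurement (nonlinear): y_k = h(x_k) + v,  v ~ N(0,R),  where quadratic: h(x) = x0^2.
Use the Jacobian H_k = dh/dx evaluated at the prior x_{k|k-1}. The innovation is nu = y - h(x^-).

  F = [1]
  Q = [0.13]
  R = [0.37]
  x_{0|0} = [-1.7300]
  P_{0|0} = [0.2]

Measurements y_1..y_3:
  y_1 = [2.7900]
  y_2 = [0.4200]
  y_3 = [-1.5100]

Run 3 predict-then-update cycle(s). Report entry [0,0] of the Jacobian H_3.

H_jac[0,0] = -2.1724

step 1: x^-=[-1.7300]  P^-=[0.3300]  H_jac=[-3.4600]  S=[4.3206]  K=[-0.2643]  nu=[-0.2029]  x^+=[-1.6764]  P^+=[0.0283]
step 2: x^-=[-1.6764]  P^-=[0.1583]  H_jac=[-3.3528]  S=[2.1490]  K=[-0.2469]  nu=[-2.3903]  x^+=[-1.0862]  P^+=[0.0272]
step 3: x^-=[-1.0862]  P^-=[0.1572]  H_jac=[-2.1724]  S=[1.1121]  K=[-0.3072]  nu=[-2.6898]  x^+=[-0.2600]  P^+=[0.0523]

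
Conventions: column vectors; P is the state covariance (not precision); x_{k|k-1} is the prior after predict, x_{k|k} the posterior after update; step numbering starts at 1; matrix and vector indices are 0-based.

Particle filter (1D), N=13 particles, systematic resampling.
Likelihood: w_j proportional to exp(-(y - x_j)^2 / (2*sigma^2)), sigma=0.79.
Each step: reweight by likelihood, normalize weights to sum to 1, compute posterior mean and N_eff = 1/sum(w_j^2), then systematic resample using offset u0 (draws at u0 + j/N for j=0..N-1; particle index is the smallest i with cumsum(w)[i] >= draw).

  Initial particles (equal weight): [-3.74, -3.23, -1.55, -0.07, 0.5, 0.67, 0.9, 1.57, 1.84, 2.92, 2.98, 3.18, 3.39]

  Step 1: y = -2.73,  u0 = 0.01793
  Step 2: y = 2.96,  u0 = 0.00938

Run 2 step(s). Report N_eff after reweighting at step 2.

N_eff = 2.0000

step 1: w=[0.2775, 0.5142, 0.2059, 0.0022, 0.0001, 0.0001, 0.0000, 0.0000, 0.0000, 0.0000, 0.0000, 0.0000, 0.0000]  mean=-3.0179  Neff=2.6054  idx=[0, 0, 0, 0, 1, 1, 1, 1, 1, 1, 1, 2, 2]
step 2: w=[0.0000, 0.0000, 0.0000, 0.0000, 0.0000, 0.0000, 0.0000, 0.0000, 0.0000, 0.0000, 0.0000, 0.5000, 0.5000]  mean=-1.5500  Neff=2.0000  idx=[11, 11, 11, 11, 11, 11, 11, 12, 12, 12, 12, 12, 12]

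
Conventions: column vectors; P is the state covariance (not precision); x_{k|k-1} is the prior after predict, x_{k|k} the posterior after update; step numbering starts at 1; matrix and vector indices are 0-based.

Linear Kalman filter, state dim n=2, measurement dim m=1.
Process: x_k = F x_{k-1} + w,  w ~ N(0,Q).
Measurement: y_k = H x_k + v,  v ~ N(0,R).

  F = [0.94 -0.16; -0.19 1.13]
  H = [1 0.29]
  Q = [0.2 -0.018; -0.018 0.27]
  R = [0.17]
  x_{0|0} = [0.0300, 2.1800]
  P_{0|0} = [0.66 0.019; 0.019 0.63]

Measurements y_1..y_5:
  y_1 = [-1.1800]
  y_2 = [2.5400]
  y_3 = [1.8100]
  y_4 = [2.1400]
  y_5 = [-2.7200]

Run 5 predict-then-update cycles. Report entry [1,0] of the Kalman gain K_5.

step 1: x^-=[-0.3206, 2.4577]  P^-=[0.7936 -0.2290; -0.2290 1.0901]  S=[0.9224]  K=[0.7883; 0.0944]  nu=[-1.5721]  x^+=[-1.5599, 2.3092]  P^+=[0.2203 -0.2977; -0.2977 1.0819]
step 2: x^-=[-1.8358, 2.9058]  P^-=[0.5119 -0.5782; -0.5782 1.7872]  S=[0.4969]  K=[0.6928; -0.1206]  nu=[3.5331]  x^+=[0.6121, 2.4798]  P^+=[0.2734 -0.5367; -0.5367 1.7800]
step 3: x^-=[0.1786, 2.6859]  P^-=[0.6486 -0.9751; -0.9751 2.7832]  S=[0.4871]  K=[0.7510; -0.3447]  nu=[0.8525]  x^+=[0.8188, 2.3920]  P^+=[0.3739 -0.8490; -0.8490 2.7254]
step 4: x^-=[0.3870, 2.5473]  P^-=[0.8555 -1.5051; -1.5051 4.1280]  S=[0.4997]  K=[0.8385; -0.6163]  nu=[1.0143]  x^+=[1.2375, 1.9223]  P^+=[0.5041 -1.2469; -1.2469 3.9383]
step 5: x^-=[0.8557, 1.9370]  P^-=[1.1213 -2.1824; -2.1824 5.8524]  S=[0.5177]  K=[0.9434; -0.9372]  nu=[-4.1374]  x^+=[-3.0477, 5.8146]  P^+=[0.6605 -1.7246; -1.7246 5.3976]

K[1,0] = -0.9372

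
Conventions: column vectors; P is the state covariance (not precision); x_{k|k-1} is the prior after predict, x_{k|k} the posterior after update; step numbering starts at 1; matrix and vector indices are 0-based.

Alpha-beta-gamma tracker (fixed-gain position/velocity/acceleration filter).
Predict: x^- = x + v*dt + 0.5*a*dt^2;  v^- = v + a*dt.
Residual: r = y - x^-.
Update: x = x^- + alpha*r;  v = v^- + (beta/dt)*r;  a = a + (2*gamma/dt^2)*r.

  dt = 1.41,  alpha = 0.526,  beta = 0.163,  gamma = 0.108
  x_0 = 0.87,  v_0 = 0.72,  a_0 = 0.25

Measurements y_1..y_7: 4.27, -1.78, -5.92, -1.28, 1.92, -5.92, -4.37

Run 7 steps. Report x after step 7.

step 1: x_pred=2.1337  r=2.1363  x^+=3.2574  v^+=1.3195  a^+=0.4821
step 2: x_pred=5.5971  r=-7.3771  x^+=1.7167  v^+=1.1464  a^+=-0.3194
step 3: x_pred=3.0157  r=-8.9357  x^+=-1.6845  v^+=-0.3369  a^+=-1.2902
step 4: x_pred=-3.4421  r=2.1621  x^+=-2.3048  v^+=-1.9062  a^+=-1.0553
step 5: x_pred=-6.0416  r=7.9616  x^+=-1.8538  v^+=-2.4738  a^+=-0.1903
step 6: x_pred=-5.5311  r=-0.3889  x^+=-5.7356  v^+=-2.7871  a^+=-0.2326
step 7: x_pred=-9.8967  r=5.5267  x^+=-6.9896  v^+=-2.4762  a^+=0.3679

x_post = -6.9896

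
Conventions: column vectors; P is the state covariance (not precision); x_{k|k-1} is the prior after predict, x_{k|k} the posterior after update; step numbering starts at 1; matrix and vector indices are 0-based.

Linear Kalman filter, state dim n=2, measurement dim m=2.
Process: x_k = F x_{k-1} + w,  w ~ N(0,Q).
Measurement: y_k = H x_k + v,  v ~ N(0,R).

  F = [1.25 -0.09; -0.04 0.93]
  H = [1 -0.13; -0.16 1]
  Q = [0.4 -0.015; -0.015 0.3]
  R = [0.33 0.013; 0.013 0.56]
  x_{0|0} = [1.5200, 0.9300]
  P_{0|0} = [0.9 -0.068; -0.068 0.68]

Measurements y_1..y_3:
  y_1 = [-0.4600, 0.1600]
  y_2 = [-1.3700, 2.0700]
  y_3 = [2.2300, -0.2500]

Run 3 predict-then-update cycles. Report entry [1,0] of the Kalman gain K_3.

step 1: x^-=[1.8163, 0.8041]  P^-=[1.8271 -0.1962; -0.1962 0.8946]  S=[2.2232 -0.5959; -0.5959 1.5642]  K=[0.8348 0.0057; 0.0202 0.5997]  nu=[-2.1718, -0.3535]  x^+=[0.0012, 0.5483]  P^+=[0.2833 0.0594; 0.0594 0.3456]
step 2: x^-=[-0.0478, 0.5099]  P^-=[0.8321 0.0112; 0.0112 0.5949]  S=[1.1692 -0.1861; -0.1861 1.1727]  K=[0.7118 0.0089; 0.0245 0.5097]  nu=[-1.2559, 1.5525]  x^+=[-0.9279, 1.2704]  P^+=[0.2419 0.0530; 0.0530 0.2942]
step 3: x^-=[-1.2742, 1.2186]  P^-=[0.7684 0.0100; 0.0100 0.5509]  S=[1.1051 -0.1713; -0.1713 1.1274]  K=[0.6950 0.0055; 0.0203 0.4903]  nu=[3.6626, -1.6725]  x^+=[1.2622, 0.4728]  P^+=[0.2359 0.0498; 0.0498 0.2828]

K[1,0] = 0.0203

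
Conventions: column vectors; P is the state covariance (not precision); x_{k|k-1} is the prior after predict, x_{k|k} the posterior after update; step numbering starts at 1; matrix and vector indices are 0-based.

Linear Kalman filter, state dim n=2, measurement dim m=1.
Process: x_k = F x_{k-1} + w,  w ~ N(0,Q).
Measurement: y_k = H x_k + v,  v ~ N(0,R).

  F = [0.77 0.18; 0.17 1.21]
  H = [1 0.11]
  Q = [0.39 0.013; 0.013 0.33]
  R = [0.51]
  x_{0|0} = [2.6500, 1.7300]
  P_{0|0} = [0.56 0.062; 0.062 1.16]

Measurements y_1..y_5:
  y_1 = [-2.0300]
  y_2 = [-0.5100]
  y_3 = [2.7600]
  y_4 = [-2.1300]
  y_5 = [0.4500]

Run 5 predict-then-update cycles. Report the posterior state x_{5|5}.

x_post = [0.0153, 0.5831]

step 1: x^-=[2.3519, 2.5438]  P^-=[0.7768 0.3986; 0.3986 2.0700]  S=[1.3995]  K=[0.5864; 0.4475]  nu=[-4.6617]  x^+=[-0.3816, 0.4576]  P^+=[0.2956 0.0314; 0.0314 1.7898]
step 2: x^-=[-0.2114, 0.4888]  P^-=[0.6319 0.4717; 0.4717 2.9718]  S=[1.2817]  K=[0.5335; 0.6231]  nu=[-0.3523]  x^+=[-0.3994, 0.2693]  P^+=[0.2671 0.0456; 0.0456 2.4742]
step 3: x^-=[-0.2591, 0.2579]  P^-=[0.6412 0.6307; 0.6307 3.9790]  S=[1.3381]  K=[0.5310; 0.7985]  nu=[2.9907]  x^+=[1.3290, 2.6460]  P^+=[0.2638 0.0634; 0.0634 3.1259]
step 4: x^-=[1.4996, 3.4276]  P^-=[0.6653 0.7893; 0.7893 4.9403]  S=[1.4087]  K=[0.5339; 0.9461]  nu=[-4.0067]  x^+=[-0.6395, -0.3631]  P^+=[0.2637 0.0778; 0.0778 3.6794]
step 5: x^-=[-0.5578, -0.5481]  P^-=[0.6871 0.9237; 0.9237 5.7566]  S=[1.4700]  K=[0.5366; 1.0591]  nu=[1.0681]  x^+=[0.0153, 0.5831]  P^+=[0.2639 0.0883; 0.0883 4.1076]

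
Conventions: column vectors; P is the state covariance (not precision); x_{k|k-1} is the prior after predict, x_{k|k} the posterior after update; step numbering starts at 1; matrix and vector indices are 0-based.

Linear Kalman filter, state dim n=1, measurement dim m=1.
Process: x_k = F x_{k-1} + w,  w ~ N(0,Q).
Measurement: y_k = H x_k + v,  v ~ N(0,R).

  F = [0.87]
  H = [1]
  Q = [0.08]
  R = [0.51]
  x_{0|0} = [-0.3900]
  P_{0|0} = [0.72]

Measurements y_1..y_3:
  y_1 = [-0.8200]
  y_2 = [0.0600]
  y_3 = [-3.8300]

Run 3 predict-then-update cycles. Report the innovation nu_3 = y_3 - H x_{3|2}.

step 1: x^-=[-0.3393]  P^-=[0.6250]  S=[1.1350]  K=[0.5506]  nu=[-0.4807]  x^+=[-0.6040]  P^+=[0.2808]
step 2: x^-=[-0.5255]  P^-=[0.2926]  S=[0.8026]  K=[0.3645]  nu=[0.5855]  x^+=[-0.3121]  P^+=[0.1859]
step 3: x^-=[-0.2715]  P^-=[0.2207]  S=[0.7307]  K=[0.3021]  nu=[-3.5585]  x^+=[-1.3464]  P^+=[0.1540]

innov = [-3.5585]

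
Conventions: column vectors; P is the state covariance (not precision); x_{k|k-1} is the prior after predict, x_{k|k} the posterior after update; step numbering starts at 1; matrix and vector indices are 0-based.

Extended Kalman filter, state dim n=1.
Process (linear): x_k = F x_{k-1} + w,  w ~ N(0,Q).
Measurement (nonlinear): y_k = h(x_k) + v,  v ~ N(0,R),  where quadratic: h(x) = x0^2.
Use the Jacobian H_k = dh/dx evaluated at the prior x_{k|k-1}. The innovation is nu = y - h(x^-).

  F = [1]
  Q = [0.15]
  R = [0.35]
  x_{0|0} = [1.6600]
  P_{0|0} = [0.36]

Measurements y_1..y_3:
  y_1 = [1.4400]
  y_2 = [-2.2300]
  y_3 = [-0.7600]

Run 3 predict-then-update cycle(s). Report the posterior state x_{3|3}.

step 1: x^-=[1.6600]  P^-=[0.5100]  H_jac=[3.3200]  S=[5.9714]  K=[0.2836]  nu=[-1.3156]  x^+=[1.2870]  P^+=[0.0299]
step 2: x^-=[1.2870]  P^-=[0.1799]  H_jac=[2.5739]  S=[1.5418]  K=[0.3003]  nu=[-3.8863]  x^+=[0.1198]  P^+=[0.0408]
step 3: x^-=[0.1198]  P^-=[0.1908]  H_jac=[0.2397]  S=[0.3610]  K=[0.1267]  nu=[-0.7744]  x^+=[0.0217]  P^+=[0.1850]

x_post = [0.0217]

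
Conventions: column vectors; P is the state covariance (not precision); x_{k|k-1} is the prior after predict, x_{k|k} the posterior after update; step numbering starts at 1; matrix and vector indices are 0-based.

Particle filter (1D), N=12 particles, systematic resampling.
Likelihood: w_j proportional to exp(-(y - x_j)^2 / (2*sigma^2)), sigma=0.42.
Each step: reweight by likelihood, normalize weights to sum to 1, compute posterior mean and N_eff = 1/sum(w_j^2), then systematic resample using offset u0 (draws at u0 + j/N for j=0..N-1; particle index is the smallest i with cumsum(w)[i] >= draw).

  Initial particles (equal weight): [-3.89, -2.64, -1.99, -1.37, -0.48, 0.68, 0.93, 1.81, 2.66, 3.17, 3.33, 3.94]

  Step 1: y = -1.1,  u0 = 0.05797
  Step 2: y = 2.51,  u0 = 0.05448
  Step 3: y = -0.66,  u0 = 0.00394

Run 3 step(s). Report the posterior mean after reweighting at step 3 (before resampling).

post_mean = -0.4800

step 1: w=[0.0000, 0.0010, 0.0843, 0.6471, 0.2676, 0.0001, 0.0000, 0.0000, 0.0000, 0.0000, 0.0000, 0.0000]  mean=-1.1851  Neff=2.0104  idx=[2, 3, 3, 3, 3, 3, 3, 3, 3, 4, 4, 4]
step 2: w=[0.0000, 0.0000, 0.0000, 0.0000, 0.0000, 0.0000, 0.0000, 0.0000, 0.0000, 0.3333, 0.3333, 0.3333]  mean=-0.4800  Neff=3.0000  idx=[9, 9, 9, 9, 10, 10, 10, 10, 11, 11, 11, 11]
step 3: w=[0.0833, 0.0833, 0.0833, 0.0833, 0.0833, 0.0833, 0.0833, 0.0833, 0.0833, 0.0833, 0.0833, 0.0833]  mean=-0.4800  Neff=12.0000  idx=[0, 1, 2, 3, 4, 5, 6, 7, 8, 9, 10, 11]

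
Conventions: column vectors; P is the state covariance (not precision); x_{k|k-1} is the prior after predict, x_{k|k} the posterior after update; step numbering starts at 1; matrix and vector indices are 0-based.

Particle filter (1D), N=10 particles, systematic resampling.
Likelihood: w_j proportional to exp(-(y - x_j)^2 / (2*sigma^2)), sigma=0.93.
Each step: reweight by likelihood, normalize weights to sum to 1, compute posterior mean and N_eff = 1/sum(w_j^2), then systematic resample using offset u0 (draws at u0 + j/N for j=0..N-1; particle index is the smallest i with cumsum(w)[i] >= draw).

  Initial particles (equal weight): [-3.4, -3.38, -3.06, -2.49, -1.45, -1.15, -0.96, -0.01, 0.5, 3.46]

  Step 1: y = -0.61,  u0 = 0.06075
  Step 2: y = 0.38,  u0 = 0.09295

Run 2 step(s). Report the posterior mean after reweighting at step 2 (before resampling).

step 1: w=[0.0028, 0.0030, 0.0079, 0.0330, 0.1693, 0.2151, 0.2372, 0.2068, 0.1249, 0.0000]  mean=-0.7863  Neff=5.2439  idx=[4, 4, 5, 5, 6, 6, 6, 7, 7, 8]
step 2: w=[0.0308, 0.0308, 0.0551, 0.0551, 0.0755, 0.0755, 0.0755, 0.1952, 0.1952, 0.2114]  mean=-0.3315  Neff=6.8506  idx=[2, 4, 5, 6, 7, 7, 8, 9, 9, 9]

post_mean = -0.3315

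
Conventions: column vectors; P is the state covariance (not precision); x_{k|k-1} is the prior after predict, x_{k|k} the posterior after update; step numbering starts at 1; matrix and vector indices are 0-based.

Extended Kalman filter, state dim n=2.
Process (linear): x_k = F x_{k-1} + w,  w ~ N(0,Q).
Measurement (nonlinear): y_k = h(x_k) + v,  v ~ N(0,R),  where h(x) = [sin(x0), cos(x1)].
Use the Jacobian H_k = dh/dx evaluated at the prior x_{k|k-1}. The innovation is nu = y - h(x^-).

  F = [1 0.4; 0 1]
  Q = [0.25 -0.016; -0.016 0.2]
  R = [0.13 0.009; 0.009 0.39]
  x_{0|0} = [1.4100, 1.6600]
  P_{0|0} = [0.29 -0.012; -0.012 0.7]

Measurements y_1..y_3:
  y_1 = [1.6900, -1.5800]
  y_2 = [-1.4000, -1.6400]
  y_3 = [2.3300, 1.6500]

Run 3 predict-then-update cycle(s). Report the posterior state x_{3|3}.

step 1: x^-=[2.0740, 1.6600]  P^-=[0.6424 0.2520; 0.2520 0.9000]  H_jac=[-0.4822 0.0000; 0.0000 -0.9960]  S=[0.2794 0.1300; 0.1300 1.2829]  K=[-1.0681 -0.0874; -0.1152 -0.6871]  nu=[0.8140, -1.4909]  x^+=[1.3349, 2.5907]  P^+=[0.2896 0.0439; 0.0439 0.2701]
step 2: x^-=[2.3711, 2.5907]  P^-=[0.6179 0.1359; 0.1359 0.4701]  H_jac=[-0.7176 0.0000; 0.0000 -0.5235]  S=[0.4482 0.0600; 0.0600 0.5188]  K=[-0.9862 -0.0230; -0.1565 -0.4562]  nu=[-2.0965, -0.7880]  x^+=[4.4569, 3.2782]  P^+=[0.1790 0.0341; 0.0341 0.3426]
step 3: x^-=[5.7681, 3.2782]  P^-=[0.5110 0.1551; 0.1551 0.5426]  H_jac=[0.8703 0.0000; 0.0000 0.1361]  S=[0.5170 0.0274; 0.0274 0.4001]  K=[0.8605 -0.0061; 0.2522 0.1674]  nu=[2.8226, 2.6407]  x^+=[8.1808, 4.4320]  P^+=[0.1285 0.0394; 0.0394 0.4962]

x_post = [8.1808, 4.4320]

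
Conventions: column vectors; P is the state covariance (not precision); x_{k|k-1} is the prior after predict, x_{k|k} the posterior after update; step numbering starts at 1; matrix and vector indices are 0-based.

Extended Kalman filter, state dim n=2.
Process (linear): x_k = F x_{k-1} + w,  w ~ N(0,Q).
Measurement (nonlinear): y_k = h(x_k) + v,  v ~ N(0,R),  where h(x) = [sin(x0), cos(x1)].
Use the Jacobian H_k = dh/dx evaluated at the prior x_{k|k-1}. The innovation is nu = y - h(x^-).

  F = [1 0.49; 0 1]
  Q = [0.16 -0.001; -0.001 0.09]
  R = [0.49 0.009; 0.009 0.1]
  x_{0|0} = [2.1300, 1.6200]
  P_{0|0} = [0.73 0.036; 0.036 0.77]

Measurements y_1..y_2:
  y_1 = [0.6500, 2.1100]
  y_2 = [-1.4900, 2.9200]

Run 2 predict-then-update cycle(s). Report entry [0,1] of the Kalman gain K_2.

step 1: x^-=[2.9238, 1.6200]  P^-=[1.1102 0.4123; 0.4123 0.8600]  H_jac=[-0.9764 0.0000; 0.0000 -0.9988]  S=[1.5483 0.4111; 0.4111 0.9579]  K=[-0.6613 -0.1461; -0.0247 -0.8861]  nu=[0.4339, 2.1592]  x^+=[2.3214, -0.3039]  P^+=[0.3332 0.0206; 0.0206 0.0889]
step 2: x^-=[2.1724, -0.3039]  P^-=[0.5347 0.0632; 0.0632 0.1789]  H_jac=[-0.5660 0.0000; 0.0000 0.2993]  S=[0.6613 -0.0017; -0.0017 0.1160]  K=[-0.4573 0.1562; -0.0529 0.4608]  nu=[-2.3144, 1.9658]  x^+=[3.5379, 0.7242]  P^+=[0.3934 0.0385; 0.0385 0.1524]

K[0,1] = 0.1562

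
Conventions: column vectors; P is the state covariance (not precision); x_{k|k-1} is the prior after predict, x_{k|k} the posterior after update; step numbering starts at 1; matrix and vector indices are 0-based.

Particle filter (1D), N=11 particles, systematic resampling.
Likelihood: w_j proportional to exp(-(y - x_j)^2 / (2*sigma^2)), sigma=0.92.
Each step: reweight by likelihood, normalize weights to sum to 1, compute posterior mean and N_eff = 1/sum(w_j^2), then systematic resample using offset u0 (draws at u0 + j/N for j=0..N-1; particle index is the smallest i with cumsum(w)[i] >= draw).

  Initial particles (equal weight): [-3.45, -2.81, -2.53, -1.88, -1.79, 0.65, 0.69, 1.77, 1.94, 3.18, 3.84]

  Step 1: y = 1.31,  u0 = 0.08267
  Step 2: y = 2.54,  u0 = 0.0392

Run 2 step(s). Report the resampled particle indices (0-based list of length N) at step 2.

step 1: w=[0.0000, 0.0000, 0.0000, 0.0007, 0.0010, 0.2274, 0.2344, 0.2596, 0.2327, 0.0373, 0.0067]  mean=1.3616  Neff=4.3537  idx=[5, 5, 6, 6, 6, 7, 7, 7, 8, 8, 9]
step 2: w=[0.0235, 0.0235, 0.0257, 0.0257, 0.0257, 0.1367, 0.1367, 0.1367, 0.1568, 0.1568, 0.1523]  mean=1.9022  Neff=7.6051  idx=[1, 5, 5, 6, 7, 7, 8, 8, 9, 10, 10]

resampled_idx = [1, 5, 5, 6, 7, 7, 8, 8, 9, 10, 10]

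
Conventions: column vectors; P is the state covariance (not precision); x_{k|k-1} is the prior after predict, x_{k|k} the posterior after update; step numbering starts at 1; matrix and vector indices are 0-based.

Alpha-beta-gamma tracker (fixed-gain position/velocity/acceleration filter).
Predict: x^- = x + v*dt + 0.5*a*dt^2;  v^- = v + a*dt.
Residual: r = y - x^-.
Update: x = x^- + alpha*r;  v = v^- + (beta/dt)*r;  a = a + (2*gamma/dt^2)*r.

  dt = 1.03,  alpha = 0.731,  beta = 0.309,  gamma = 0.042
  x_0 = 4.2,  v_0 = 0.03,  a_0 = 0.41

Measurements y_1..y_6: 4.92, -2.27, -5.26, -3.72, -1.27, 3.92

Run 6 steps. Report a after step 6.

step 1: x_pred=4.4484  r=0.4716  x^+=4.7931  v^+=0.5938  a^+=0.4473
step 2: x_pred=5.6420  r=-7.9120  x^+=-0.1417  v^+=-1.3191  a^+=-0.1791
step 3: x_pred=-1.5953  r=-3.6647  x^+=-4.2742  v^+=-2.6030  a^+=-0.4693
step 4: x_pred=-7.2042  r=3.4842  x^+=-4.6572  v^+=-2.0411  a^+=-0.1934
step 5: x_pred=-6.8621  r=5.5921  x^+=-2.7743  v^+=-0.5626  a^+=0.2494
step 6: x_pred=-3.2215  r=7.1415  x^+=1.9989  v^+=1.8367  a^+=0.8148

a_post = 0.8148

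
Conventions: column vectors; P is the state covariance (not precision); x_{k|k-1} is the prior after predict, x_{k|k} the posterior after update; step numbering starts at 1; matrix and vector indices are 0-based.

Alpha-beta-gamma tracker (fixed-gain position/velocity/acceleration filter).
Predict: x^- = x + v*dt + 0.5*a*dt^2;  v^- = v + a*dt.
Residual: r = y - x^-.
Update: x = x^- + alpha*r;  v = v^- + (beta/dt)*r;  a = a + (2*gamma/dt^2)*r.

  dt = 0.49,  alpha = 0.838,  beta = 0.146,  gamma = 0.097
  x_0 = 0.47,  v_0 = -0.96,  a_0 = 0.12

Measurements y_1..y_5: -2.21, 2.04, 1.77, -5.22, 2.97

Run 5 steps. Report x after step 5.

x_post = 1.7403

step 1: x_pred=0.0140  r=-2.2240  x^+=-1.8497  v^+=-1.5639  a^+=-1.6770
step 2: x_pred=-2.8173  r=4.8573  x^+=1.2531  v^+=-0.9383  a^+=2.2477
step 3: x_pred=1.0632  r=0.7068  x^+=1.6555  v^+=0.3737  a^+=2.8188
step 4: x_pred=2.1770  r=-7.3970  x^+=-4.0217  v^+=-0.4491  a^+=-3.1579
step 5: x_pred=-4.6209  r=7.5909  x^+=1.7403  v^+=0.2653  a^+=2.9755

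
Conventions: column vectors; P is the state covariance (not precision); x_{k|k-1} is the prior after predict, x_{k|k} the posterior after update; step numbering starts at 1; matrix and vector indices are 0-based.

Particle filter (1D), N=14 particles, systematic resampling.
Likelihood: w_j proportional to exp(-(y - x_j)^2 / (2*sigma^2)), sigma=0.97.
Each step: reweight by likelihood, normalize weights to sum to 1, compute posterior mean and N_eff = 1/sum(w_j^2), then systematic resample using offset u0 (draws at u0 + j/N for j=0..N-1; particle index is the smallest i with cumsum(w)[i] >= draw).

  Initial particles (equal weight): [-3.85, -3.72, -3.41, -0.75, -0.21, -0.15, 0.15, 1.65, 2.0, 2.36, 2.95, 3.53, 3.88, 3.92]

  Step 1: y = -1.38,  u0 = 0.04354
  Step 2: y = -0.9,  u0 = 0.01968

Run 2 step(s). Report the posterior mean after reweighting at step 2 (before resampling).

post_mean = -0.4210

step 1: w=[0.0174, 0.0243, 0.0499, 0.3608, 0.2152, 0.1994, 0.1284, 0.0034, 0.0010, 0.0003, 0.0000, 0.0000, 0.0000, 0.0000]  mean=-0.6454  Neff=4.2356  idx=[2, 3, 3, 3, 3, 3, 4, 4, 4, 5, 5, 5, 6, 6]
step 2: w=[0.0033, 0.0928, 0.0928, 0.0928, 0.0928, 0.0928, 0.0730, 0.0730, 0.0730, 0.0697, 0.0697, 0.0697, 0.0523, 0.0523]  mean=-0.4210  Neff=12.6406  idx=[1, 1, 2, 3, 4, 5, 5, 6, 7, 8, 9, 10, 11, 13]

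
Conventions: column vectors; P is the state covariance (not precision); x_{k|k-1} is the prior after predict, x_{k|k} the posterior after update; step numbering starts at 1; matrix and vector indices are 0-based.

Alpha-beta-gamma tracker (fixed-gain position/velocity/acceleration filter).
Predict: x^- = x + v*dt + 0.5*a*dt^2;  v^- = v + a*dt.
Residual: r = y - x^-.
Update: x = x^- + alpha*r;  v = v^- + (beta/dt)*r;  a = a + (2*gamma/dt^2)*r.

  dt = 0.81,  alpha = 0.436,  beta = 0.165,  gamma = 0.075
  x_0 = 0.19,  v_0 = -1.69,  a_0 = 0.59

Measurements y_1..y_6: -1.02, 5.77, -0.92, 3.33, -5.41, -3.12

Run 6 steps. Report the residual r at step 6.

step 1: x_pred=-0.9854  r=-0.0346  x^+=-1.0005  v^+=-1.2192  a^+=0.5821
step 2: x_pred=-1.7970  r=7.5670  x^+=1.5022  v^+=0.7938  a^+=2.3121
step 3: x_pred=2.9036  r=-3.8236  x^+=1.2365  v^+=1.8877  a^+=1.4379
step 4: x_pred=3.2372  r=0.0928  x^+=3.2777  v^+=3.0713  a^+=1.4591
step 5: x_pred=6.2441  r=-11.6541  x^+=1.1629  v^+=1.8792  a^+=-1.2053
step 6: x_pred=2.2896  r=-5.4096  x^+=-0.0690  v^+=-0.1991  a^+=-2.4420

resid = -5.4096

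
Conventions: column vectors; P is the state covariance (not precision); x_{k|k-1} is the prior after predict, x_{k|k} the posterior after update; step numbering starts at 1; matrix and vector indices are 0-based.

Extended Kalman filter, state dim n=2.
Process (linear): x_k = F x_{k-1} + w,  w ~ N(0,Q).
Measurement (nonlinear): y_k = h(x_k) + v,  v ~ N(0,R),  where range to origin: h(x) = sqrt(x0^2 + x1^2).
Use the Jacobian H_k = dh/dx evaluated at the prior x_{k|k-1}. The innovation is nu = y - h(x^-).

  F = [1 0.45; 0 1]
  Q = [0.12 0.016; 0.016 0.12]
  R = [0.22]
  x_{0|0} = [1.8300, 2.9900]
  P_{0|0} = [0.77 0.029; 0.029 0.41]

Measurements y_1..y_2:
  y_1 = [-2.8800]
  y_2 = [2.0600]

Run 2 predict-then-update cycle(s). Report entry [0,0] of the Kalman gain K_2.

K[0,0] = -0.6466

step 1: x^-=[3.1755, 2.9900]  P^-=[0.9991 0.2295; 0.2295 0.5300]  H_jac=[0.7281 0.6855]  S=[1.2277]  K=[0.7206; 0.4320]  nu=[-7.2416]  x^+=[-2.0430, -0.1385]  P^+=[0.3616 -0.1527; -0.1527 0.3008]
step 2: x^-=[-2.1053, -0.1385]  P^-=[0.4050 -0.0013; -0.0013 0.4208]  H_jac=[-0.9978 -0.0657]  S=[0.6249]  K=[-0.6466; -0.0421]  nu=[-0.0499]  x^+=[-2.0731, -0.1364]  P^+=[0.1438 -0.0183; -0.0183 0.4197]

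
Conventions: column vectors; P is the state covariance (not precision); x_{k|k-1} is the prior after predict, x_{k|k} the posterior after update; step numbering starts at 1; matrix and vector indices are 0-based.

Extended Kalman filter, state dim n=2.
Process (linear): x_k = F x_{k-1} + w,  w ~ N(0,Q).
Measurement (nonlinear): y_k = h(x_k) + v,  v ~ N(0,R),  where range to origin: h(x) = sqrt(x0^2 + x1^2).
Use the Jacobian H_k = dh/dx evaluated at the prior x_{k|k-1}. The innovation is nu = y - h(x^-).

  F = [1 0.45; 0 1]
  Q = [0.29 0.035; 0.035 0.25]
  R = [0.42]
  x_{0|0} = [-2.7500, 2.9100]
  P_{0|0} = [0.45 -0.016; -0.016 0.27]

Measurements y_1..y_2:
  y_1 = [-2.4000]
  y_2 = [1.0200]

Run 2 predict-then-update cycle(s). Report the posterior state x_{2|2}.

step 1: x^-=[-1.4405, 2.9100]  P^-=[0.7803 0.1405; 0.1405 0.5200]  H_jac=[-0.4436 0.8962]  S=[0.8795]  K=[-0.2504; 0.4590]  nu=[-5.6470]  x^+=[-0.0264, 0.3180]  P^+=[0.7251 0.2416; 0.2416 0.3347]
step 2: x^-=[0.1167, 0.3180]  P^-=[1.3003 0.4272; 0.4272 0.5847]  H_jac=[0.3445 0.9388]  S=[1.3660]  K=[0.6216; 0.5096]  nu=[0.6813]  x^+=[0.5402, 0.6652]  P^+=[0.7726 -0.0055; -0.0055 0.2300]

x_post = [0.5402, 0.6652]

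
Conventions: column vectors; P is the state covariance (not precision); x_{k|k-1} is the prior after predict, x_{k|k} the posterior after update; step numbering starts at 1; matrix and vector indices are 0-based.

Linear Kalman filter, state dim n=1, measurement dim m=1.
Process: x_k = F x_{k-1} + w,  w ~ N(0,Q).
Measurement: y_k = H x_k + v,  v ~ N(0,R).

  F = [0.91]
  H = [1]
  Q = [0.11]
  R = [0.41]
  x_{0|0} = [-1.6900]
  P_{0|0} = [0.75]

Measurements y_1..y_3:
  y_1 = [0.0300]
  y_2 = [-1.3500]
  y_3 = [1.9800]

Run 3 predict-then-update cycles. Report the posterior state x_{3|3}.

step 1: x^-=[-1.5379]  P^-=[0.7311]  S=[1.1411]  K=[0.6407]  nu=[1.5679]  x^+=[-0.5334]  P^+=[0.2627]
step 2: x^-=[-0.4854]  P^-=[0.3275]  S=[0.7375]  K=[0.4441]  nu=[-0.8646]  x^+=[-0.8693]  P^+=[0.1821]
step 3: x^-=[-0.7911]  P^-=[0.2608]  S=[0.6708]  K=[0.3888]  nu=[2.7711]  x^+=[0.2862]  P^+=[0.1594]

x_post = [0.2862]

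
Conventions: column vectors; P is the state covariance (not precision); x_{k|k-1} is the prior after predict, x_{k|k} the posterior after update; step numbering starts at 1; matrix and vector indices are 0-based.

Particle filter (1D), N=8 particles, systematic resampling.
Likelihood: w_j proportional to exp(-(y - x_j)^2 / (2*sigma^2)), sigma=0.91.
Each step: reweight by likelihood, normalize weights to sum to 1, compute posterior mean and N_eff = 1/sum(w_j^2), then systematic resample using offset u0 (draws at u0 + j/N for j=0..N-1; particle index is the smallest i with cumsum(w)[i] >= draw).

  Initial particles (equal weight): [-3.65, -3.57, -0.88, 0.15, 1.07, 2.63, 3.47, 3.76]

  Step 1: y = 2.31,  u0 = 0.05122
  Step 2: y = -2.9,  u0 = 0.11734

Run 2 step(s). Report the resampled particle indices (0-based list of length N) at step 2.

resampled_idx = [0, 0, 0, 0, 1, 1, 1, 1]

step 1: w=[0.0000, 0.0000, 0.0010, 0.0282, 0.1862, 0.4430, 0.2091, 0.1324]  mean=2.5913  Neff=3.4127  idx=[4, 4, 5, 5, 5, 6, 6, 7]
step 2: w=[0.4999, 0.4999, 0.0001, 0.0001, 0.0001, 0.0000, 0.0000, 0.0000]  mean=1.0703  Neff=2.0008  idx=[0, 0, 0, 0, 1, 1, 1, 1]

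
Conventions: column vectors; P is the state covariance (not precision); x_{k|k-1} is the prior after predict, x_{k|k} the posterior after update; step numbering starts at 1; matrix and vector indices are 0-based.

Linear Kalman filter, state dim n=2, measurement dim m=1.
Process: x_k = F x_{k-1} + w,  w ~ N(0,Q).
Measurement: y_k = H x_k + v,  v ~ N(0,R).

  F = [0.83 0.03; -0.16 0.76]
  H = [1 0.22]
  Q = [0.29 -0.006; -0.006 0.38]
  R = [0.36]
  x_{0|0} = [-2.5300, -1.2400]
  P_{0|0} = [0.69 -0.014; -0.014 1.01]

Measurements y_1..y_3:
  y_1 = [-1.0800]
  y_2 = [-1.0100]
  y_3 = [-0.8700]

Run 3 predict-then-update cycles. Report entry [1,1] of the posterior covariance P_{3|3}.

P_post[1,1] = 0.9827

step 1: x^-=[-2.1371, -0.5376]  P^-=[0.7656 -0.0834; -0.0834 0.9844]  S=[1.1365]  K=[0.6575; 0.1172]  nu=[1.1754]  x^+=[-1.3643, -0.3998]  P^+=[0.2743 -0.1709; -0.1709 0.9688]
step 2: x^-=[-1.1444, -0.0856]  P^-=[0.4713 -0.1274; -0.1274 0.9882]  S=[0.8231]  K=[0.5386; 0.1094]  nu=[0.1532]  x^+=[-1.0619, -0.0688]  P^+=[0.2326 -0.1758; -0.1758 0.9783]
step 3: x^-=[-0.8834, 0.1176]  P^-=[0.4423 -0.1247; -0.1247 0.9938]  S=[0.7956]  K=[0.5215; 0.1181]  nu=[-0.0124]  x^+=[-0.8899, 0.1161]  P^+=[0.2260 -0.1737; -0.1737 0.9827]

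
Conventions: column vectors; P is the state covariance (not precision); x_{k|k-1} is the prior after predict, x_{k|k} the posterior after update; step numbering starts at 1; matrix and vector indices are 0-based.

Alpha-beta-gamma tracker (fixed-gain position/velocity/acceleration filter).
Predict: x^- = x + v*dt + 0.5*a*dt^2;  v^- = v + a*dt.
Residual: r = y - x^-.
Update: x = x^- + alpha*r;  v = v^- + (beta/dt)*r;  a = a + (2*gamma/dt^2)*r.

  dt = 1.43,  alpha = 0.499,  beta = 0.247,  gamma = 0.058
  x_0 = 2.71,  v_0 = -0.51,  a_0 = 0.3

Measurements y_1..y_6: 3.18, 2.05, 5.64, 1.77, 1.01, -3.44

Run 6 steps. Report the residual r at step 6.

resid = -7.0694

step 1: x_pred=2.2874  r=0.8926  x^+=2.7328  v^+=0.0732  a^+=0.3506
step 2: x_pred=3.1960  r=-1.1460  x^+=2.6241  v^+=0.3766  a^+=0.2856
step 3: x_pred=3.4548  r=2.1852  x^+=4.5452  v^+=1.1625  a^+=0.4096
step 4: x_pred=6.6264  r=-4.8564  x^+=4.2031  v^+=0.9094  a^+=0.1341
step 5: x_pred=5.6406  r=-4.6306  x^+=3.3299  v^+=0.3013  a^+=-0.1286
step 6: x_pred=3.6294  r=-7.0694  x^+=0.1018  v^+=-1.1036  a^+=-0.5296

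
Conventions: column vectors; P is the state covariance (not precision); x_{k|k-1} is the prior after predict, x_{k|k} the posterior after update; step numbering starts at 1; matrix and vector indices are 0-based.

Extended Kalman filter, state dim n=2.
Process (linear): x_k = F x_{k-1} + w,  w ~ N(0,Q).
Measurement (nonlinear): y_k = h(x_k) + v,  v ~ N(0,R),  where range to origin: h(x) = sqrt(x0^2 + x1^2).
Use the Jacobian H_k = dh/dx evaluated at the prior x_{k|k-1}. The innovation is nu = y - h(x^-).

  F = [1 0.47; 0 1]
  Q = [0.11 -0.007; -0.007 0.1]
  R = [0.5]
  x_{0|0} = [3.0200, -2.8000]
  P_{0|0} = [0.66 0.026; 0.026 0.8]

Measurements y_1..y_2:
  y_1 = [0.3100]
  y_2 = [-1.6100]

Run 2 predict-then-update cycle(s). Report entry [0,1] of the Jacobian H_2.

step 1: x^-=[1.7040, -2.8000]  P^-=[0.9712 0.3950; 0.3950 0.9000]  H_jac=[0.5199 -0.8542]  S=[1.0684]  K=[0.1567; -0.5274]  nu=[-2.9677]  x^+=[1.2389, -1.2348]  P^+=[0.9449 0.4833; 0.4833 0.6028]
step 2: x^-=[0.6585, -1.2348]  P^-=[1.6424 0.7596; 0.7596 0.7028]  H_jac=[0.4706 -0.8824]  S=[0.7801]  K=[0.1315; -0.3368]  nu=[-3.0094]  x^+=[0.2629, -0.2213]  P^+=[1.6289 0.7942; 0.7942 0.6144]

H_jac[0,1] = -0.8824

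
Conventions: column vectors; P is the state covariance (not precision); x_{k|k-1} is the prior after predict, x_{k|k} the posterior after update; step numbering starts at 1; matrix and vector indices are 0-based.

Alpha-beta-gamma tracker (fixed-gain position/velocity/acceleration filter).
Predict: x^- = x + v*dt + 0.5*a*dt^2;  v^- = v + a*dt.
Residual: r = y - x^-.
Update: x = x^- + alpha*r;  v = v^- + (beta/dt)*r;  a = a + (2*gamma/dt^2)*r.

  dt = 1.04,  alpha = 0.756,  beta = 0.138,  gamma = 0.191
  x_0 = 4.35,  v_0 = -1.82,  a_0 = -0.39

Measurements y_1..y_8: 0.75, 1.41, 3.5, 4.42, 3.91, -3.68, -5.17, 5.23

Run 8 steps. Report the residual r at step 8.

step 1: x_pred=2.2463  r=-1.4963  x^+=1.1151  v^+=-2.4241  a^+=-0.9185
step 2: x_pred=-1.9027  r=3.3127  x^+=0.6017  v^+=-2.9398  a^+=0.2515
step 3: x_pred=-2.3196  r=5.8196  x^+=2.0800  v^+=-1.9060  a^+=2.3069
step 4: x_pred=1.3454  r=3.0746  x^+=3.6698  v^+=0.9012  a^+=3.3928
step 5: x_pred=6.4419  r=-2.5319  x^+=4.5278  v^+=4.0938  a^+=2.4986
step 6: x_pred=10.1365  r=-13.8165  x^+=-0.3088  v^+=4.8590  a^+=-2.3811
step 7: x_pred=3.4568  r=-8.6268  x^+=-3.0651  v^+=1.2379  a^+=-5.4280
step 8: x_pred=-4.7131  r=9.9431  x^+=2.8039  v^+=-3.0878  a^+=-1.9162

resid = 9.9431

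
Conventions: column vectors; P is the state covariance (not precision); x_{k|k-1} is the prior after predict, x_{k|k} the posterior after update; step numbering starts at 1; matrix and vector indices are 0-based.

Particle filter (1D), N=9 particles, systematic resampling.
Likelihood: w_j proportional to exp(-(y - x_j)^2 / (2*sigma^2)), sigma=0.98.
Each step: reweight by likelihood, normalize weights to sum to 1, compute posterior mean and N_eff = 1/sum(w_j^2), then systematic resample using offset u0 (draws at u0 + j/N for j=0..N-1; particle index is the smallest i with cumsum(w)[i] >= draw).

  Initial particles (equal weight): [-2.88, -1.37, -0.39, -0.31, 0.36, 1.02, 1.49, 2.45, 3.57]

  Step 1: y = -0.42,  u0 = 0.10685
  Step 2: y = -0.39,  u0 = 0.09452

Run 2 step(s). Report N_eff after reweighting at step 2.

step 1: w=[0.0110, 0.1606, 0.2567, 0.2553, 0.1871, 0.0873, 0.0384, 0.0035, 0.0001]  mean=-0.2084  Neff=4.9727  idx=[1, 2, 2, 3, 3, 3, 4, 5, 6]
step 2: w=[0.0885, 0.1458, 0.1458, 0.1454, 0.1454, 0.1454, 0.1088, 0.0518, 0.0232]  mean=-0.2436  Neff=7.7632  idx=[1, 1, 2, 3, 4, 4, 5, 6, 8]

N_eff = 7.7632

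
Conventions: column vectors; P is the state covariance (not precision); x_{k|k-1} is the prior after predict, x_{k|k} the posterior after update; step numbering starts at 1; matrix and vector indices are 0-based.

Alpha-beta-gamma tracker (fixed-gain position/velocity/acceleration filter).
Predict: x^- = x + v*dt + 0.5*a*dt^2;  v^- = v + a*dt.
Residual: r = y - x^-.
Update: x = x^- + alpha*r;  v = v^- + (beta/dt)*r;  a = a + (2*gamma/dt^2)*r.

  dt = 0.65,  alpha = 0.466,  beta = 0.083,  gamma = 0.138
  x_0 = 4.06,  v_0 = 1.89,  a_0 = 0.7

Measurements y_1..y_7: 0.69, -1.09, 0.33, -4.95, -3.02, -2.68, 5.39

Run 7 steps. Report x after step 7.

step 1: x_pred=5.4364  r=-4.7464  x^+=3.2246  v^+=1.7389  a^+=-2.4006
step 2: x_pred=3.8477  r=-4.9377  x^+=1.5468  v^+=-0.4520  a^+=-5.6262
step 3: x_pred=0.0644  r=0.2656  x^+=0.1882  v^+=-4.0751  a^+=-5.4527
step 4: x_pred=-3.6125  r=-1.3375  x^+=-4.2358  v^+=-7.7901  a^+=-6.3264
step 5: x_pred=-10.6358  r=7.6158  x^+=-7.0869  v^+=-10.9298  a^+=-1.3514
step 6: x_pred=-14.4767  r=11.7967  x^+=-8.9795  v^+=-10.3019  a^+=6.3549
step 7: x_pred=-14.3332  r=19.7232  x^+=-5.1422  v^+=-3.6527  a^+=19.2392

x_post = -5.1422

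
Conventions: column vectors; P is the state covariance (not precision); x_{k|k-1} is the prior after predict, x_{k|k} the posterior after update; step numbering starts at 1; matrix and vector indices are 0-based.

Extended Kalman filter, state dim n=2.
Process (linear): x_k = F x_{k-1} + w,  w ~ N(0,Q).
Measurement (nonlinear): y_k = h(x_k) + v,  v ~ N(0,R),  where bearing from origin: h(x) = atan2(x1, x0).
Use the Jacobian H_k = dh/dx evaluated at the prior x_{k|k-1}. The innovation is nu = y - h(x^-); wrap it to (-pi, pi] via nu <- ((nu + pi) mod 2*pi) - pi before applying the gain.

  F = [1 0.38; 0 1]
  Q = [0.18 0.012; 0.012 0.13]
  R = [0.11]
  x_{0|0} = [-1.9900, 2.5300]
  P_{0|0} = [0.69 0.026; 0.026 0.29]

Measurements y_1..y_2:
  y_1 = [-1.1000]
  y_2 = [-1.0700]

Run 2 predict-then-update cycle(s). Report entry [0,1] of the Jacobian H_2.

step 1: x^-=[-1.0286, 2.5300]  P^-=[0.9316 0.1482; 0.1482 0.4200]  H_jac=[-0.3392 -0.1379]  S=[0.2390]  K=[-1.4075; -0.4526]  nu=[-3.0569]  x^+=[3.2740, 3.9136]  P^+=[0.4581 -0.0041; -0.0041 0.3710]
step 2: x^-=[4.7612, 3.9136]  P^-=[0.6886 0.1489; 0.1489 0.5010]  H_jac=[-0.1030 0.1253]  S=[0.1213]  K=[-0.4309; 0.3911]  nu=[-1.7580]  x^+=[5.5186, 3.2259]  P^+=[0.6661 0.1694; 0.1694 0.4825]

H_jac[0,1] = 0.1253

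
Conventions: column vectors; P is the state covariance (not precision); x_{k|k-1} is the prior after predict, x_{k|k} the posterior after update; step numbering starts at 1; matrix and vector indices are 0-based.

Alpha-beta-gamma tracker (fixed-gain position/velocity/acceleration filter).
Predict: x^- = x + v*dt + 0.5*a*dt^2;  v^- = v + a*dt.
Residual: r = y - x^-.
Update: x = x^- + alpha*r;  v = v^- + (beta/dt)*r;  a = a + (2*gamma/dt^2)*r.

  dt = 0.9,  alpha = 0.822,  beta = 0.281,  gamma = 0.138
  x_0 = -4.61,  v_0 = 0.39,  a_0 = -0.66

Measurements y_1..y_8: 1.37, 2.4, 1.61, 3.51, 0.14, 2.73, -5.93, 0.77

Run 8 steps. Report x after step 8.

x_post = -1.2317

step 1: x_pred=-4.5263  r=5.8963  x^+=0.3205  v^+=1.6370  a^+=1.3491
step 2: x_pred=2.3401  r=0.0599  x^+=2.3893  v^+=2.8699  a^+=1.3695
step 3: x_pred=5.5269  r=-3.9169  x^+=2.3072  v^+=2.8795  a^+=0.0349
step 4: x_pred=4.9129  r=-1.4029  x^+=3.7597  v^+=2.4729  a^+=-0.4431
step 5: x_pred=5.8058  r=-5.6658  x^+=1.1485  v^+=0.3051  a^+=-2.3737
step 6: x_pred=0.4617  r=2.2683  x^+=2.3262  v^+=-1.1231  a^+=-1.6008
step 7: x_pred=0.6672  r=-6.5972  x^+=-4.7557  v^+=-4.6236  a^+=-3.8487
step 8: x_pred=-10.4757  r=11.2457  x^+=-1.2317  v^+=-4.5763  a^+=-0.0169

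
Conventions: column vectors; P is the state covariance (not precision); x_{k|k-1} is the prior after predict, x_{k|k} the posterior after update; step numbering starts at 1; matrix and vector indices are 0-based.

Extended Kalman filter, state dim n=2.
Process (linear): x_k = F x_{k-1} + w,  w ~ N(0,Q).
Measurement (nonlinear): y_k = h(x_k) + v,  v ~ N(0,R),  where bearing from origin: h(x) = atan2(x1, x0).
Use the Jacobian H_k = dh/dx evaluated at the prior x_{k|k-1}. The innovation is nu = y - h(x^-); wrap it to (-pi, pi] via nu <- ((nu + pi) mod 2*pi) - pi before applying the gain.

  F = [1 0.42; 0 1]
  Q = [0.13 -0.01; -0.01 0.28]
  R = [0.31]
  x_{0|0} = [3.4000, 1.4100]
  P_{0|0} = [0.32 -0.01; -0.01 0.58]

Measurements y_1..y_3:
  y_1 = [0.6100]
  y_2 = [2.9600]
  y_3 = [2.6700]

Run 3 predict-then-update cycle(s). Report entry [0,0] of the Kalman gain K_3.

step 1: x^-=[3.9922, 1.4100]  P^-=[0.5439 0.2236; 0.2236 0.8600]  H_jac=[-0.0787 0.2227]  S=[0.3482]  K=[0.0201; 0.4996]  nu=[0.2705]  x^+=[3.9976, 1.5451]  P^+=[0.5438 0.2201; 0.2201 0.7731]
step 2: x^-=[4.6466, 1.5451]  P^-=[0.9950 0.5348; 0.5348 1.0531]  H_jac=[-0.0644 0.1938]  S=[0.3403]  K=[0.1161; 0.4984]  nu=[2.6390]  x^+=[4.9530, 2.8604]  P^+=[0.9904 0.5151; 0.5151 0.9686]
step 3: x^-=[6.1544, 2.8604]  P^-=[1.7240 0.9119; 0.9119 1.2486]  H_jac=[-0.0621 0.1336]  S=[0.3238]  K=[0.0457; 0.3403]  nu=[2.2349]  x^+=[6.2564, 3.6210]  P^+=[1.7233 0.9069; 0.9069 1.2111]

K[0,0] = 0.0457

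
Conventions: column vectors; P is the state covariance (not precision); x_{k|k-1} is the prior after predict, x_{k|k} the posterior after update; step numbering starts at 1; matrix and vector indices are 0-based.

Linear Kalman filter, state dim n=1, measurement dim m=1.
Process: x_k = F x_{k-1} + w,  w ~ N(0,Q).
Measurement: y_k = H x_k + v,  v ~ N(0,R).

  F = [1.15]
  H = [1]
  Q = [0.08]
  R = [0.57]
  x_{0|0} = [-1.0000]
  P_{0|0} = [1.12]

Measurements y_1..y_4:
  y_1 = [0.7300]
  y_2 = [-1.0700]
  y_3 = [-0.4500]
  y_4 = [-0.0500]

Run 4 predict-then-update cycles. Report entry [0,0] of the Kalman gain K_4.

step 1: x^-=[-1.1500]  P^-=[1.5612]  S=[2.1312]  K=[0.7325]  nu=[1.8800]  x^+=[0.2272]  P^+=[0.4176]
step 2: x^-=[0.2613]  P^-=[0.6322]  S=[1.2022]  K=[0.5259]  nu=[-1.3313]  x^+=[-0.4388]  P^+=[0.2997]
step 3: x^-=[-0.5046]  P^-=[0.4764]  S=[1.0464]  K=[0.4553]  nu=[0.0546]  x^+=[-0.4798]  P^+=[0.2595]
step 4: x^-=[-0.5517]  P^-=[0.4232]  S=[0.9932]  K=[0.4261]  nu=[0.5017]  x^+=[-0.3379]  P^+=[0.2429]

K[0,0] = 0.4261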